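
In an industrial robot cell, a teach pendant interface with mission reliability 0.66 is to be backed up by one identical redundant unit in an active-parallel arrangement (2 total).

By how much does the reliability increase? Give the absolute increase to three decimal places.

0.224

R_before = 0.66
R_after = 1 − (1 − 0.66)^2 = 0.884
ΔR = 0.884 − 0.66 = 0.224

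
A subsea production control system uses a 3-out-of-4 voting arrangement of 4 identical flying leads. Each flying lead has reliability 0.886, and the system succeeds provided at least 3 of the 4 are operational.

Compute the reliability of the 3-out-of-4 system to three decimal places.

0.933

R = Σ_{i=3}^{4} C(4,i) p^i (1−p)^{4−i} with p = 0.886
C(4,3)·0.886^3·0.114^1 = 0.31715
C(4,4)·0.886^4·0.114^0 = 0.61622
Sum = 0.933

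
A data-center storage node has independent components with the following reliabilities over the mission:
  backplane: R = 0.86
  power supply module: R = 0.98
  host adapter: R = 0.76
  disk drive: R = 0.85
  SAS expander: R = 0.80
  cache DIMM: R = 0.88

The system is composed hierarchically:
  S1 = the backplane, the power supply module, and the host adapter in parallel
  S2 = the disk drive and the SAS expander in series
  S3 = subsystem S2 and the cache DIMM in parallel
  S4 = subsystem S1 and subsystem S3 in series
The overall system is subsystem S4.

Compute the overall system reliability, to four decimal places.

0.9610

Parallel (backplane, power supply module, and host adapter): 1 − (1 − 0.860000)(1 − 0.980000)(1 − 0.760000) = 0.999328
Series (disk drive and SAS expander): 0.850000 × 0.800000 = 0.680000
Parallel ([0.680000] and cache DIMM): 1 − (1 − 0.680000)(1 − 0.880000) = 0.961600
Series ([0.999328] and [0.961600]): 0.999328 × 0.961600 = 0.9610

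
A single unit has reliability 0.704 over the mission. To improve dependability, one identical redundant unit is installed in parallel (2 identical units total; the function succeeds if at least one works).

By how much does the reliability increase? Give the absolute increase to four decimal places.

0.2084

R_before = 0.704
R_after = 1 − (1 − 0.704)^2 = 0.9124
ΔR = 0.9124 − 0.704 = 0.2084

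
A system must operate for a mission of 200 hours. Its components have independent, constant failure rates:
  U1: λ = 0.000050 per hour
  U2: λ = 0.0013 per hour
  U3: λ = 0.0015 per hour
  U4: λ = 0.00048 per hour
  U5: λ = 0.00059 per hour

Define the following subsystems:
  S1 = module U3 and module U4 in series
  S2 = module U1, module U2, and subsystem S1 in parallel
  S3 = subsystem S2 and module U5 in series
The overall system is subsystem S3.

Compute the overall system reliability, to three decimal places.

0.888

R(U1) = exp(−0.000050 × 200) = 0.99005
R(U2) = exp(−0.0013 × 200) = 0.77105
R(U3) = exp(−0.0015 × 200) = 0.74082
R(U4) = exp(−0.00048 × 200) = 0.90846
R(U5) = exp(−0.00059 × 200) = 0.88870
Series (U3 and U4): 0.74082 × 0.90846 = 0.67301
Parallel (U1, U2, and [0.67301]): 1 − (1 − 0.99005)(1 − 0.77105)(1 − 0.67301) = 0.99926
Series ([0.99926] and U5): 0.99926 × 0.88870 = 0.888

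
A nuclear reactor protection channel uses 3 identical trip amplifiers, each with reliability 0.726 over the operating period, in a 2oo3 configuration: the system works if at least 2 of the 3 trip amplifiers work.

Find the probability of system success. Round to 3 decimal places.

0.816

R = Σ_{i=2}^{3} C(3,i) p^i (1−p)^{3−i} with p = 0.726
C(3,2)·0.726^2·0.274^1 = 0.43326
C(3,3)·0.726^3·0.274^0 = 0.38266
Sum = 0.816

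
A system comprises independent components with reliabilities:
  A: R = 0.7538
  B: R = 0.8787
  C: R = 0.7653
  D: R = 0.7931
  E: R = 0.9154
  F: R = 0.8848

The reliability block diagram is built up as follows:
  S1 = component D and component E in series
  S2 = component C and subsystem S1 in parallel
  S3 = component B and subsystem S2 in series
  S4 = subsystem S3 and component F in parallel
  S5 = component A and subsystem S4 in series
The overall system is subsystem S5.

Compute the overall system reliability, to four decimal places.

0.7384

Series (D and E): 0.793100 × 0.915400 = 0.726004
Parallel (C and [0.726004]): 1 − (1 − 0.765300)(1 − 0.726004) = 0.935693
Series (B and [0.935693]): 0.878700 × 0.935693 = 0.822193
Parallel ([0.822193] and F): 1 − (1 − 0.822193)(1 − 0.884800) = 0.979517
Series (A and [0.979517]): 0.753800 × 0.979517 = 0.7384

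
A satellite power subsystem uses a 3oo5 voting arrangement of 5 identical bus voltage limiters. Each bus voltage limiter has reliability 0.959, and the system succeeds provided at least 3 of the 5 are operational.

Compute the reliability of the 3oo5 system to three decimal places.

R = Σ_{i=3}^{5} C(5,i) p^i (1−p)^{5−i} with p = 0.959
C(5,3)·0.959^3·0.041^2 = 0.01483
C(5,4)·0.959^4·0.041^1 = 0.17339
C(5,5)·0.959^5·0.041^0 = 0.81113
Sum = 0.999

0.999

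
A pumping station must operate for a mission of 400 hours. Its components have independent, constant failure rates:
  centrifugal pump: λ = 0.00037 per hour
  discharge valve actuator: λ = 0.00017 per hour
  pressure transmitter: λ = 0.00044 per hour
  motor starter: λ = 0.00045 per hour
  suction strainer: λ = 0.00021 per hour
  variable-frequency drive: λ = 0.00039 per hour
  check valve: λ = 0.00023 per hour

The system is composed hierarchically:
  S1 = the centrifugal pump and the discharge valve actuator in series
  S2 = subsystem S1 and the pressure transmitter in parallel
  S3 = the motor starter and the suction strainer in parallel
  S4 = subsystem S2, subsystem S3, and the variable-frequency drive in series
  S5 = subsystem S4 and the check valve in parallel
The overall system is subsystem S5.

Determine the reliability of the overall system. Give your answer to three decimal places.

R(centrifugal pump) = exp(−0.00037 × 400) = 0.86243
R(discharge valve actuator) = exp(−0.00017 × 400) = 0.93426
R(pressure transmitter) = exp(−0.00044 × 400) = 0.83862
R(motor starter) = exp(−0.00045 × 400) = 0.83527
R(suction strainer) = exp(−0.00021 × 400) = 0.91943
R(variable-frequency drive) = exp(−0.00039 × 400) = 0.85556
R(check valve) = exp(−0.00023 × 400) = 0.91211
Series (centrifugal pump and discharge valve actuator): 0.86243 × 0.93426 = 0.80573
Parallel ([0.80573] and pressure transmitter): 1 − (1 − 0.80573)(1 − 0.83862) = 0.96865
Parallel (motor starter and suction strainer): 1 − (1 − 0.83527)(1 − 0.91943) = 0.98673
Series ([0.96865], [0.98673], and variable-frequency drive): 0.96865 × 0.98673 × 0.85556 = 0.81774
Parallel ([0.81774] and check valve): 1 − (1 − 0.81774)(1 − 0.91211) = 0.984

0.984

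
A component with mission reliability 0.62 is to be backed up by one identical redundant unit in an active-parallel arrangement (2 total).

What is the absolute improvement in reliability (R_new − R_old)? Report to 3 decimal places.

0.236

R_before = 0.62
R_after = 1 − (1 − 0.62)^2 = 0.856
ΔR = 0.856 − 0.62 = 0.236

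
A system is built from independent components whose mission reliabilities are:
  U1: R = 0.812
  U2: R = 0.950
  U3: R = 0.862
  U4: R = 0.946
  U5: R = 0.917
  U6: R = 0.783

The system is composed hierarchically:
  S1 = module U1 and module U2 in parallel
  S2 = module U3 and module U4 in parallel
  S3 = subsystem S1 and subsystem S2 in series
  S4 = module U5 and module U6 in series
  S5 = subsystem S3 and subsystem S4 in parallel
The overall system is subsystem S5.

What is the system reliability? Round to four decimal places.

0.9953

Parallel (U1 and U2): 1 − (1 − 0.812000)(1 − 0.950000) = 0.990600
Parallel (U3 and U4): 1 − (1 − 0.862000)(1 − 0.946000) = 0.992548
Series ([0.990600] and [0.992548]): 0.990600 × 0.992548 = 0.983218
Series (U5 and U6): 0.917000 × 0.783000 = 0.718011
Parallel ([0.983218] and [0.718011]): 1 − (1 − 0.983218)(1 − 0.718011) = 0.9953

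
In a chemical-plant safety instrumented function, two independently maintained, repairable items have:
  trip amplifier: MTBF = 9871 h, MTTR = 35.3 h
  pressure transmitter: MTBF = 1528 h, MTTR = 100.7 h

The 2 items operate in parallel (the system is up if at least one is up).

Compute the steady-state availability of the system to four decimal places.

0.9998

A(trip amplifier) = MTBF/(MTBF+MTTR) = 9871/(9871+35.3) = 0.996437
A(pressure transmitter) = MTBF/(MTBF+MTTR) = 1528/(1528+100.7) = 0.938172
Parallel availability: 1 − (1 − 0.996437)(1 − 0.938172) = 0.9998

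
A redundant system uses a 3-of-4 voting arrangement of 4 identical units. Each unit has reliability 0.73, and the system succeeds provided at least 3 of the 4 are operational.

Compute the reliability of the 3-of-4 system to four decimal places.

0.7041

R = Σ_{i=3}^{4} C(4,i) p^i (1−p)^{4−i} with p = 0.73
C(4,3)·0.73^3·0.27^1 = 0.420138
C(4,4)·0.73^4·0.27^0 = 0.283982
Sum = 0.7041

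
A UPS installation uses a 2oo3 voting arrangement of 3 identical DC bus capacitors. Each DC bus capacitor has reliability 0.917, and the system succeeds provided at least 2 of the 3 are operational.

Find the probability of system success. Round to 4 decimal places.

0.9805

R = Σ_{i=2}^{3} C(3,i) p^i (1−p)^{3−i} with p = 0.917
C(3,2)·0.917^2·0.083^1 = 0.209381
C(3,3)·0.917^3·0.083^0 = 0.771095
Sum = 0.9805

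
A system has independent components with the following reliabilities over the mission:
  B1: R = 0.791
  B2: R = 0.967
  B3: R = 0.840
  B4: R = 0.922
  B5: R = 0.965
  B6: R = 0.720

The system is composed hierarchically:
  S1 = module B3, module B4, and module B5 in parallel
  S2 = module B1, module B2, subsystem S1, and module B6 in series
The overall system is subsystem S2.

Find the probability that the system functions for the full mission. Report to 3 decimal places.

0.550

Parallel (B3, B4, and B5): 1 − (1 − 0.84000)(1 − 0.92200)(1 − 0.96500) = 0.99956
Series (B1, B2, [0.99956], and B6): 0.79100 × 0.96700 × 0.99956 × 0.72000 = 0.550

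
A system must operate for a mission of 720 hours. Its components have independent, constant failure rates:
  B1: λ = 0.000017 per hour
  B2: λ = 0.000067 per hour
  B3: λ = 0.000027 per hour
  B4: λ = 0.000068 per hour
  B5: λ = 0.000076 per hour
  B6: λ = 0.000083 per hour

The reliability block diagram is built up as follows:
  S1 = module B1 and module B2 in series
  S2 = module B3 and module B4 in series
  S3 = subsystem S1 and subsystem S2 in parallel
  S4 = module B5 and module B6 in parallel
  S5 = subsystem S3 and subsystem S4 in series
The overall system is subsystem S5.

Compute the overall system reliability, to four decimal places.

R(B1) = exp(−0.000017 × 720) = 0.987835
R(B2) = exp(−0.000067 × 720) = 0.952905
R(B3) = exp(−0.000027 × 720) = 0.980748
R(B4) = exp(−0.000068 × 720) = 0.952219
R(B5) = exp(−0.000076 × 720) = 0.946750
R(B6) = exp(−0.000083 × 720) = 0.941991
Series (B1 and B2): 0.987835 × 0.952905 = 0.941313
Series (B3 and B4): 0.980748 × 0.952219 = 0.933887
Parallel ([0.941313] and [0.933887]): 1 − (1 − 0.941313)(1 − 0.933887) = 0.996120
Parallel (B5 and B6): 1 − (1 − 0.946750)(1 − 0.941991) = 0.996911
Series ([0.996120] and [0.996911]): 0.996120 × 0.996911 = 0.9930

0.9930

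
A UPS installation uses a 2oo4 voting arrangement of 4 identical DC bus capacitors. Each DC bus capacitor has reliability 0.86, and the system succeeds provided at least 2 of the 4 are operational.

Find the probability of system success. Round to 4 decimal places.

0.9902

R = Σ_{i=2}^{4} C(4,i) p^i (1−p)^{4−i} with p = 0.86
C(4,2)·0.86^2·0.14^2 = 0.086977
C(4,3)·0.86^3·0.14^1 = 0.356191
C(4,4)·0.86^4·0.14^0 = 0.547008
Sum = 0.9902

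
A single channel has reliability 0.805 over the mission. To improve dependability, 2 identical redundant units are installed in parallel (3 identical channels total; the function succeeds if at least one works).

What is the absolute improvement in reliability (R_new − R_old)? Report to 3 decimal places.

R_before = 0.805
R_after = 1 − (1 − 0.805)^3 = 0.993
ΔR = 0.993 − 0.805 = 0.188

0.188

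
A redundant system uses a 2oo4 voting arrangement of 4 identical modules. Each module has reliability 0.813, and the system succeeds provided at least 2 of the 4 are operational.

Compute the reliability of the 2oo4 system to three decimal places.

0.978

R = Σ_{i=2}^{4} C(4,i) p^i (1−p)^{4−i} with p = 0.813
C(4,2)·0.813^2·0.187^2 = 0.13868
C(4,3)·0.813^3·0.187^1 = 0.40195
C(4,4)·0.813^4·0.187^0 = 0.43688
Sum = 0.978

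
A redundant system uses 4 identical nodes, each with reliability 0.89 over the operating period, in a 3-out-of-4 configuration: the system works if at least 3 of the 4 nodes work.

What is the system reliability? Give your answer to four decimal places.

R = Σ_{i=3}^{4} C(4,i) p^i (1−p)^{4−i} with p = 0.89
C(4,3)·0.89^3·0.11^1 = 0.310186
C(4,4)·0.89^4·0.11^0 = 0.627422
Sum = 0.9376

0.9376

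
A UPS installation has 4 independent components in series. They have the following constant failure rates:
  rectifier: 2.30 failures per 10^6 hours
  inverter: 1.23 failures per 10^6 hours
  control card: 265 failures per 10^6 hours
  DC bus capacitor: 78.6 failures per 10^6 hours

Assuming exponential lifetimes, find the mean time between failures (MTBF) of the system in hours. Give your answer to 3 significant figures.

Series of exponential components: λ_sys = Σ λ_i
λ_sys = 0.00000230 + 0.00000123 + 0.000265 + 0.0000786 = 3.4713e-04 /h
MTBF = 1 / λ_sys = 2880 h

2880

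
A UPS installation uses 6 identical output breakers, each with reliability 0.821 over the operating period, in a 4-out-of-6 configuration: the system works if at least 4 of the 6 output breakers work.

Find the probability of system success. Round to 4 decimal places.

0.9252

R = Σ_{i=4}^{6} C(6,i) p^i (1−p)^{6−i} with p = 0.821
C(6,4)·0.821^4·0.179^2 = 0.218358
C(6,5)·0.821^5·0.179^1 = 0.400608
C(6,6)·0.821^6·0.179^0 = 0.306238
Sum = 0.9252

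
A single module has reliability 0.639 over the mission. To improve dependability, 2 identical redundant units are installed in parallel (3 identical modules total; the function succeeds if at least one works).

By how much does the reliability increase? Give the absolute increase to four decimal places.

R_before = 0.639
R_after = 1 − (1 − 0.639)^3 = 0.9530
ΔR = 0.9530 − 0.639 = 0.3140

0.3140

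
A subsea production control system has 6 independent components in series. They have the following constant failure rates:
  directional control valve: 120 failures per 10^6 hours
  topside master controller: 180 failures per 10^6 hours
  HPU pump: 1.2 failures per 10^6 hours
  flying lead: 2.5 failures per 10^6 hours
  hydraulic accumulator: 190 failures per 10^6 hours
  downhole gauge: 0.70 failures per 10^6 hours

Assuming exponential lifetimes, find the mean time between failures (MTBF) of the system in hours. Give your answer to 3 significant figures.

Series of exponential components: λ_sys = Σ λ_i
λ_sys = 0.00012 + 0.00018 + 0.0000012 + 0.0000025 + 0.00019 + 0.00000070 = 4.9440e-04 /h
MTBF = 1 / λ_sys = 2020 h

2020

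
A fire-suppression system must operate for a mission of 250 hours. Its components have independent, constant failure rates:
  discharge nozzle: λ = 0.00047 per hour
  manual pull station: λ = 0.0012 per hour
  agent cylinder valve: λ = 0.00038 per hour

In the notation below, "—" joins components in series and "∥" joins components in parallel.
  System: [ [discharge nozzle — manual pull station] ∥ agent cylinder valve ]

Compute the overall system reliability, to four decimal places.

R(discharge nozzle) = exp(−0.00047 × 250) = 0.889141
R(manual pull station) = exp(−0.0012 × 250) = 0.740818
R(agent cylinder valve) = exp(−0.00038 × 250) = 0.909373
Series (discharge nozzle and manual pull station): 0.889141 × 0.740818 = 0.658692
Parallel ([0.658692] and agent cylinder valve): 1 − (1 − 0.658692)(1 − 0.909373) = 0.9691

0.9691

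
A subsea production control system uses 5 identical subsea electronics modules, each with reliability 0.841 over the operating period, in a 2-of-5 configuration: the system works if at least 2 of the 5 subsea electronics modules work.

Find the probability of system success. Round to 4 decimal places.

R = Σ_{i=2}^{5} C(5,i) p^i (1−p)^{5−i} with p = 0.841
C(5,2)·0.841^2·0.159^3 = 0.028430
C(5,3)·0.841^3·0.159^2 = 0.150377
C(5,4)·0.841^4·0.159^1 = 0.397696
C(5,5)·0.841^5·0.159^0 = 0.420707
Sum = 0.9972

0.9972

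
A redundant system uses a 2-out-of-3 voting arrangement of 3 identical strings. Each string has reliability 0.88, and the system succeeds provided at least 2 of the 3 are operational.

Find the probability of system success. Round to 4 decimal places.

0.9603

R = Σ_{i=2}^{3} C(3,i) p^i (1−p)^{3−i} with p = 0.88
C(3,2)·0.88^2·0.12^1 = 0.278784
C(3,3)·0.88^3·0.12^0 = 0.681472
Sum = 0.9603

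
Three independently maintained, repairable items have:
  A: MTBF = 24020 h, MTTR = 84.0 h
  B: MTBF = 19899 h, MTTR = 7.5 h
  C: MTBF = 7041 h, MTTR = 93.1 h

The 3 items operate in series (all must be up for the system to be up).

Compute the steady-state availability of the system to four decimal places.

0.9831

A(A) = MTBF/(MTBF+MTTR) = 24020/(24020+84.0) = 0.996515
A(B) = MTBF/(MTBF+MTTR) = 19899/(19899+7.5) = 0.999623
A(C) = MTBF/(MTBF+MTTR) = 7041/(7041+93.1) = 0.986950
Series availability: 0.996515 × 0.999623 × 0.986950 = 0.9831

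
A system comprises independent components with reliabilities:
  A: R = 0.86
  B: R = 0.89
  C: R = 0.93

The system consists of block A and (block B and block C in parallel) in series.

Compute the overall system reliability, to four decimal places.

Parallel (B and C): 1 − (1 − 0.890000)(1 − 0.930000) = 0.992300
Series (A and [0.992300]): 0.860000 × 0.992300 = 0.8534

0.8534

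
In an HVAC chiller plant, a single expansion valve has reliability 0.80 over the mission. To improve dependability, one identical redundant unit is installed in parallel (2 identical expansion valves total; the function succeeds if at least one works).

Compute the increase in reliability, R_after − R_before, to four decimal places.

R_before = 0.80
R_after = 1 − (1 − 0.80)^2 = 0.9600
ΔR = 0.9600 − 0.80 = 0.1600

0.1600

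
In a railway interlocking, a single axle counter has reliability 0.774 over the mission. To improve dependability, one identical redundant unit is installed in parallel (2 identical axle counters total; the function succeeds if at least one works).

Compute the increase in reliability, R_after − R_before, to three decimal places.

R_before = 0.774
R_after = 1 − (1 − 0.774)^2 = 0.949
ΔR = 0.949 − 0.774 = 0.175

0.175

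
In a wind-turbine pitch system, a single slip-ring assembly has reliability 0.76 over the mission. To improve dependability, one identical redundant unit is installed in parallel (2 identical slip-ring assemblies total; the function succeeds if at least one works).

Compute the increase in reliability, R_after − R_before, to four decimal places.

R_before = 0.76
R_after = 1 − (1 − 0.76)^2 = 0.9424
ΔR = 0.9424 − 0.76 = 0.1824

0.1824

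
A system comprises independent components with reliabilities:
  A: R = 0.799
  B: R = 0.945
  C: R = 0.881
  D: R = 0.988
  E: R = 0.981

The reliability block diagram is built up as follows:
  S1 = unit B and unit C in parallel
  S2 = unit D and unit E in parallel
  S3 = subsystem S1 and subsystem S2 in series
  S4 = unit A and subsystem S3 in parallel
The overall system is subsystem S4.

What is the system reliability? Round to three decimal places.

Parallel (B and C): 1 − (1 − 0.94500)(1 − 0.88100) = 0.99346
Parallel (D and E): 1 − (1 − 0.98800)(1 − 0.98100) = 0.99977
Series ([0.99346] and [0.99977]): 0.99346 × 0.99977 = 0.99323
Parallel (A and [0.99323]): 1 − (1 − 0.79900)(1 − 0.99323) = 0.999

0.999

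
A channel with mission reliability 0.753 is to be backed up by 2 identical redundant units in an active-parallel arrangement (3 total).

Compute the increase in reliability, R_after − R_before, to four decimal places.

0.2319

R_before = 0.753
R_after = 1 − (1 − 0.753)^3 = 0.9849
ΔR = 0.9849 − 0.753 = 0.2319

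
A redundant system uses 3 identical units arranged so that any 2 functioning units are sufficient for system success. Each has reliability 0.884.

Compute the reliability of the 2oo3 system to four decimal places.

0.9628

R = Σ_{i=2}^{3} C(3,i) p^i (1−p)^{3−i} with p = 0.884
C(3,2)·0.884^2·0.116^1 = 0.271947
C(3,3)·0.884^3·0.116^0 = 0.690807
Sum = 0.9628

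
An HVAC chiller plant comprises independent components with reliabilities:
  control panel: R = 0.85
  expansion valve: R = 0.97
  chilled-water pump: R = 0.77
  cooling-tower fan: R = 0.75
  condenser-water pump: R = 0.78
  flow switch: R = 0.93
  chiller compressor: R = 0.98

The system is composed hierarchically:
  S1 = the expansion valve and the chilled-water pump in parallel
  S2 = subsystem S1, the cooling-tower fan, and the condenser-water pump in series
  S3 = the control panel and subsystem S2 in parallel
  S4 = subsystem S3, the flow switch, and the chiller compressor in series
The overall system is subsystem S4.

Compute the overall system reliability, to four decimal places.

Parallel (expansion valve and chilled-water pump): 1 − (1 − 0.970000)(1 − 0.770000) = 0.993100
Series ([0.993100], cooling-tower fan, and condenser-water pump): 0.993100 × 0.750000 × 0.780000 = 0.580964
Parallel (control panel and [0.580964]): 1 − (1 − 0.850000)(1 − 0.580964) = 0.937145
Series ([0.937145], flow switch, and chiller compressor): 0.937145 × 0.930000 × 0.980000 = 0.8541

0.8541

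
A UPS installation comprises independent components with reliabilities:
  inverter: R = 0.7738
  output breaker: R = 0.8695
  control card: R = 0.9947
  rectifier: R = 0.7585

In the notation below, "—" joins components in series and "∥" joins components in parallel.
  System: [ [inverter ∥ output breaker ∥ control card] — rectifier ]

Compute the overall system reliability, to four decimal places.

Parallel (inverter, output breaker, and control card): 1 − (1 − 0.773800)(1 − 0.869500)(1 − 0.994700) = 0.999844
Series ([0.999844] and rectifier): 0.999844 × 0.758500 = 0.7584

0.7584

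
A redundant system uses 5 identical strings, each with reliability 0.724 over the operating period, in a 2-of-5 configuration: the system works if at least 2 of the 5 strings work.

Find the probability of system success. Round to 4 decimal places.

R = Σ_{i=2}^{5} C(5,i) p^i (1−p)^{5−i} with p = 0.724
C(5,2)·0.724^2·0.276^3 = 0.110206
C(5,3)·0.724^3·0.276^2 = 0.289091
C(5,4)·0.724^4·0.276^1 = 0.379169
C(5,5)·0.724^5·0.276^0 = 0.198927
Sum = 0.9774

0.9774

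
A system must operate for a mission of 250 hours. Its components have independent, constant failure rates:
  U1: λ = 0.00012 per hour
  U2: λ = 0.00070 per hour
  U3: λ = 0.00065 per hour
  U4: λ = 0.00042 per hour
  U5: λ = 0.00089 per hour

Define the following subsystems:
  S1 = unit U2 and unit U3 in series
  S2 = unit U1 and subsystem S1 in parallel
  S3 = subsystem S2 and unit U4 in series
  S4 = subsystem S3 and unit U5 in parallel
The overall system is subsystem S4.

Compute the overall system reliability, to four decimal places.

R(U1) = exp(−0.00012 × 250) = 0.970446
R(U2) = exp(−0.00070 × 250) = 0.839457
R(U3) = exp(−0.00065 × 250) = 0.850016
R(U4) = exp(−0.00042 × 250) = 0.900325
R(U5) = exp(−0.00089 × 250) = 0.800515
Series (U2 and U3): 0.839457 × 0.850016 = 0.713552
Parallel (U1 and [0.713552]): 1 − (1 − 0.970446)(1 − 0.713552) = 0.991534
Series ([0.991534] and U4): 0.991534 × 0.900325 = 0.892703
Parallel ([0.892703] and U5): 1 − (1 − 0.892703)(1 − 0.800515) = 0.9786

0.9786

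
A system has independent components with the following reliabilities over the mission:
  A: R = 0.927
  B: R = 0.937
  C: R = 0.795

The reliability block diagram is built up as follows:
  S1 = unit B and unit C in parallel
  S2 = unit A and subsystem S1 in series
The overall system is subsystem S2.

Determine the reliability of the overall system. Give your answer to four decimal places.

Parallel (B and C): 1 − (1 − 0.937000)(1 − 0.795000) = 0.987085
Series (A and [0.987085]): 0.927000 × 0.987085 = 0.9150

0.9150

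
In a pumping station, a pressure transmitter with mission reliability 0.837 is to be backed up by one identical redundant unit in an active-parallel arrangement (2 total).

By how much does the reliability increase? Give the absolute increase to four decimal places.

R_before = 0.837
R_after = 1 − (1 − 0.837)^2 = 0.9734
ΔR = 0.9734 − 0.837 = 0.1364

0.1364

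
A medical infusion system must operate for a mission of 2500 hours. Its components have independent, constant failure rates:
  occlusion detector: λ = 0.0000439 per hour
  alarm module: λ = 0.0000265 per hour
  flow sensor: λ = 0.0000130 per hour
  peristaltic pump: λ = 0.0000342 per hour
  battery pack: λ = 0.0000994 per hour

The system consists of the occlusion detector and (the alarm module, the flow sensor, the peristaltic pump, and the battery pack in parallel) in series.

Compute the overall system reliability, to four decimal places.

R(occlusion detector) = exp(−0.0000439 × 2500) = 0.896058
R(alarm module) = exp(−0.0000265 × 2500) = 0.935897
R(flow sensor) = exp(−0.0000130 × 2500) = 0.968022
R(peristaltic pump) = exp(−0.0000342 × 2500) = 0.918053
R(battery pack) = exp(−0.0000994 × 2500) = 0.779970
Parallel (alarm module, flow sensor, peristaltic pump, and battery pack): 1 − (1 − 0.935897)(1 − 0.968022)(1 − 0.918053)(1 − 0.779970) = 0.999963
Series (occlusion detector and [0.999963]): 0.896058 × 0.999963 = 0.8960

0.8960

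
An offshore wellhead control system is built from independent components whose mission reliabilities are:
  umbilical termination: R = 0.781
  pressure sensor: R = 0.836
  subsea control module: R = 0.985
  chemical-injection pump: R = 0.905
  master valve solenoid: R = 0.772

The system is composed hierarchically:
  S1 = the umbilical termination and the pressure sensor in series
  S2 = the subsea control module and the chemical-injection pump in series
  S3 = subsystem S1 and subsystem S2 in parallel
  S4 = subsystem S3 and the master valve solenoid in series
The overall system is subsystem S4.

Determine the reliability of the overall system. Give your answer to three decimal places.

Series (umbilical termination and pressure sensor): 0.78100 × 0.83600 = 0.65292
Series (subsea control module and chemical-injection pump): 0.98500 × 0.90500 = 0.89143
Parallel ([0.65292] and [0.89143]): 1 − (1 − 0.65292)(1 − 0.89143) = 0.96232
Series ([0.96232] and master valve solenoid): 0.96232 × 0.77200 = 0.743

0.743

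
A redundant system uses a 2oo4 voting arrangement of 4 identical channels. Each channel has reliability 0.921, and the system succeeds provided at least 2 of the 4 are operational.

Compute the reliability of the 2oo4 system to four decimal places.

0.9981

R = Σ_{i=2}^{4} C(4,i) p^i (1−p)^{4−i} with p = 0.921
C(4,2)·0.921^2·0.079^2 = 0.031763
C(4,3)·0.921^3·0.079^1 = 0.246869
C(4,4)·0.921^4·0.079^0 = 0.719513
Sum = 0.9981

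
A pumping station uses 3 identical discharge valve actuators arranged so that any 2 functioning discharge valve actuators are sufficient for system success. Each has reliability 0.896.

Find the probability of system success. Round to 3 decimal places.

R = Σ_{i=2}^{3} C(3,i) p^i (1−p)^{3−i} with p = 0.896
C(3,2)·0.896^2·0.104^1 = 0.25048
C(3,3)·0.896^3·0.104^0 = 0.71932
Sum = 0.970

0.970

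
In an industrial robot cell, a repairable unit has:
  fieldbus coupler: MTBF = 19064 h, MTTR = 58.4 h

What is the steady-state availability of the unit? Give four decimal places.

A(fieldbus coupler) = MTBF/(MTBF+MTTR) = 19064/(19064+58.4) = 0.9969

0.9969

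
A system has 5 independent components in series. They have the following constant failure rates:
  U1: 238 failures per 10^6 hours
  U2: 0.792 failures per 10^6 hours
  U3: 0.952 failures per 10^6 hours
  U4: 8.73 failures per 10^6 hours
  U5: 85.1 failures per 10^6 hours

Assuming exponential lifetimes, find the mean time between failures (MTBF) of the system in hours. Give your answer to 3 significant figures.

3000

Series of exponential components: λ_sys = Σ λ_i
λ_sys = 0.000238 + 0.000000792 + 0.000000952 + 0.00000873 + 0.0000851 = 3.3357e-04 /h
MTBF = 1 / λ_sys = 3000 h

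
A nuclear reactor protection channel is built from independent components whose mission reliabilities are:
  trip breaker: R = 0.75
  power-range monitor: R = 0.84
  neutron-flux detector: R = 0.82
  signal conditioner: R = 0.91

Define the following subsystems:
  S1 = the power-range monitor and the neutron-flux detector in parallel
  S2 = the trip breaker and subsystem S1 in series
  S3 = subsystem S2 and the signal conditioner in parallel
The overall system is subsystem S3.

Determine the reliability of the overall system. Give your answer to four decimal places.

Parallel (power-range monitor and neutron-flux detector): 1 − (1 − 0.840000)(1 − 0.820000) = 0.971200
Series (trip breaker and [0.971200]): 0.750000 × 0.971200 = 0.728400
Parallel ([0.728400] and signal conditioner): 1 − (1 − 0.728400)(1 − 0.910000) = 0.9756

0.9756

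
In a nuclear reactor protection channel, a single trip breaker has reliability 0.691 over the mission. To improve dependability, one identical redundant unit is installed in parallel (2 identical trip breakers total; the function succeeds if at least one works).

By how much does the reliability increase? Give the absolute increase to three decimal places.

0.214

R_before = 0.691
R_after = 1 − (1 − 0.691)^2 = 0.905
ΔR = 0.905 − 0.691 = 0.214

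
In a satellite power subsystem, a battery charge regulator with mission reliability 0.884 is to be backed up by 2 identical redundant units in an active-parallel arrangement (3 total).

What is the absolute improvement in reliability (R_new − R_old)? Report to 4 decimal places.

0.1144

R_before = 0.884
R_after = 1 − (1 − 0.884)^3 = 0.9984
ΔR = 0.9984 − 0.884 = 0.1144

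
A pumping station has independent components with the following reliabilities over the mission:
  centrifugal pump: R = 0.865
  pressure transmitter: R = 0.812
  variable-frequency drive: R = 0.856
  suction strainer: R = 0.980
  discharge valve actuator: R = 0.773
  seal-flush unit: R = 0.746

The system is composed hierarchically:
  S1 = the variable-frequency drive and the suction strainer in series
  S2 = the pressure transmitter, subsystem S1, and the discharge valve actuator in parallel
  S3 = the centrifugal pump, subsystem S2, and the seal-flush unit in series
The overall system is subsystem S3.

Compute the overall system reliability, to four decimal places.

Series (variable-frequency drive and suction strainer): 0.856000 × 0.980000 = 0.838880
Parallel (pressure transmitter, [0.838880], and discharge valve actuator): 1 − (1 − 0.812000)(1 − 0.838880)(1 − 0.773000) = 0.993124
Series (centrifugal pump, [0.993124], and seal-flush unit): 0.865000 × 0.993124 × 0.746000 = 0.6409

0.6409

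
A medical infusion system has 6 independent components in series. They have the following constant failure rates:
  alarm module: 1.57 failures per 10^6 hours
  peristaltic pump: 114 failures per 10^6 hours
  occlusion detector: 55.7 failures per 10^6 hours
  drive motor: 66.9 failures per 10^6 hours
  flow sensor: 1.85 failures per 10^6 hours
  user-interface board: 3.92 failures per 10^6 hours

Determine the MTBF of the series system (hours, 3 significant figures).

Series of exponential components: λ_sys = Σ λ_i
λ_sys = 0.00000157 + 0.000114 + 0.0000557 + 0.0000669 + 0.00000185 + 0.00000392 = 2.4394e-04 /h
MTBF = 1 / λ_sys = 4100 h

4100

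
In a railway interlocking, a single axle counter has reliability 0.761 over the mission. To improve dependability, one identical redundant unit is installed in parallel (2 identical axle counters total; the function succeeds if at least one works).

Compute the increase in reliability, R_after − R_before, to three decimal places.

R_before = 0.761
R_after = 1 − (1 − 0.761)^2 = 0.943
ΔR = 0.943 − 0.761 = 0.182

0.182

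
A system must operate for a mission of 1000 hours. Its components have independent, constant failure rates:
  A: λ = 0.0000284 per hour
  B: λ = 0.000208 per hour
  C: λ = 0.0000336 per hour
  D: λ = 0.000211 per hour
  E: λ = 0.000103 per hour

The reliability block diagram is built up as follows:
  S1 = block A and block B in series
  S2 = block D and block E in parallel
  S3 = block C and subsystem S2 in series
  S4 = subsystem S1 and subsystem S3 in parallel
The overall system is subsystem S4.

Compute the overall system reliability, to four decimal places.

R(A) = exp(−0.0000284 × 1000) = 0.971999
R(B) = exp(−0.000208 × 1000) = 0.812207
R(C) = exp(−0.0000336 × 1000) = 0.966958
R(D) = exp(−0.000211 × 1000) = 0.809774
R(E) = exp(−0.000103 × 1000) = 0.902127
Series (A and B): 0.971999 × 0.812207 = 0.789464
Parallel (D and E): 1 − (1 − 0.809774)(1 − 0.902127) = 0.981382
Series (C and [0.981382]): 0.966958 × 0.981382 = 0.948955
Parallel ([0.789464] and [0.948955]): 1 − (1 − 0.789464)(1 − 0.948955) = 0.9893

0.9893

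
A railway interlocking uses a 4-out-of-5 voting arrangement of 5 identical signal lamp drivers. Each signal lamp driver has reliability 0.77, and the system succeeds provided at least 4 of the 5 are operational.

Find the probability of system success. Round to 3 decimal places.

R = Σ_{i=4}^{5} C(5,i) p^i (1−p)^{5−i} with p = 0.77
C(5,4)·0.77^4·0.23^1 = 0.40426
C(5,5)·0.77^5·0.23^0 = 0.27068
Sum = 0.675

0.675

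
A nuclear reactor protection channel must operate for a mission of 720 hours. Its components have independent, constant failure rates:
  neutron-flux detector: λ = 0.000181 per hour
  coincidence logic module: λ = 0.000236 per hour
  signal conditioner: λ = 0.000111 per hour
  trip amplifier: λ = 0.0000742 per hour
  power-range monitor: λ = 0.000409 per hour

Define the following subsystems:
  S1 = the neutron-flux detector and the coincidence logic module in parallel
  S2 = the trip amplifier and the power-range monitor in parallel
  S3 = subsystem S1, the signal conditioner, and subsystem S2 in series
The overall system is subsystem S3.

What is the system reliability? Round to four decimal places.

R(neutron-flux detector) = exp(−0.000181 × 720) = 0.877814
R(coincidence logic module) = exp(−0.000236 × 720) = 0.843732
R(signal conditioner) = exp(−0.000111 × 720) = 0.923190
R(trip amplifier) = exp(−0.0000742 × 720) = 0.947978
R(power-range monitor) = exp(−0.000409 × 720) = 0.744919
Parallel (neutron-flux detector and coincidence logic module): 1 − (1 − 0.877814)(1 − 0.843732) = 0.980906
Parallel (trip amplifier and power-range monitor): 1 − (1 − 0.947978)(1 − 0.744919) = 0.986730
Series ([0.980906], signal conditioner, and [0.986730]): 0.980906 × 0.923190 × 0.986730 = 0.8935

0.8935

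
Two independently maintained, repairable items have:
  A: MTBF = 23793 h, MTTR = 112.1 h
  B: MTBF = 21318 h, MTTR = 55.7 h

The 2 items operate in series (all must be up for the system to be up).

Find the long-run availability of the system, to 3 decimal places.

A(A) = MTBF/(MTBF+MTTR) = 23793/(23793+112.1) = 0.995311
A(B) = MTBF/(MTBF+MTTR) = 21318/(21318+55.7) = 0.997394
Series availability: 0.995311 × 0.997394 = 0.993

0.993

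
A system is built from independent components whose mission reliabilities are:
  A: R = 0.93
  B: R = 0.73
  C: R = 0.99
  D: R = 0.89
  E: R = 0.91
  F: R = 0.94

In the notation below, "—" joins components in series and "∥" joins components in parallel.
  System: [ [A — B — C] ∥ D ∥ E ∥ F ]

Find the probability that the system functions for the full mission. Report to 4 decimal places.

Series (A, B, and C): 0.930000 × 0.730000 × 0.990000 = 0.672111
Parallel ([0.672111], D, E, and F): 1 − (1 − 0.672111)(1 − 0.890000)(1 − 0.910000)(1 − 0.940000) = 0.9998

0.9998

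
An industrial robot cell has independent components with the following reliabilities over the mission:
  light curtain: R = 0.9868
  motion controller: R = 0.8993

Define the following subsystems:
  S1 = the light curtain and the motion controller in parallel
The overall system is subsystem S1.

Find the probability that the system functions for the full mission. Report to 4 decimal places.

Parallel (light curtain and motion controller): 1 − (1 − 0.986800)(1 − 0.899300) = 0.9987

0.9987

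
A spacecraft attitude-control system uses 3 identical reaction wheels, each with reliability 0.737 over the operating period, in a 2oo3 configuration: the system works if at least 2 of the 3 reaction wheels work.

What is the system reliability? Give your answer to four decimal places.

R = Σ_{i=2}^{3} C(3,i) p^i (1−p)^{3−i} with p = 0.737
C(3,2)·0.737^2·0.263^1 = 0.428560
C(3,3)·0.737^3·0.263^0 = 0.400316
Sum = 0.8289

0.8289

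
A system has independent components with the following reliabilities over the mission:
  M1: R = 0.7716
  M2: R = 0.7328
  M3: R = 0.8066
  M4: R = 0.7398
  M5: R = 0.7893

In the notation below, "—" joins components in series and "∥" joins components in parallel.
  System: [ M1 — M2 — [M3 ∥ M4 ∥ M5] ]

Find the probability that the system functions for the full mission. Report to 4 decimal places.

0.5594

Parallel (M3, M4, and M5): 1 − (1 − 0.806600)(1 − 0.739800)(1 − 0.789300) = 0.989397
Series (M1, M2, and [0.989397]): 0.771600 × 0.732800 × 0.989397 = 0.5594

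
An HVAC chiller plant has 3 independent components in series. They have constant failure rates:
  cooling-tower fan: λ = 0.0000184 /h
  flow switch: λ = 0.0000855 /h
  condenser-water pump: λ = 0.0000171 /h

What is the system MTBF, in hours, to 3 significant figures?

Series of exponential components: λ_sys = Σ λ_i
λ_sys = 0.0000184 + 0.0000855 + 0.0000171 = 1.2100e-04 /h
MTBF = 1 / λ_sys = 8260 h

8260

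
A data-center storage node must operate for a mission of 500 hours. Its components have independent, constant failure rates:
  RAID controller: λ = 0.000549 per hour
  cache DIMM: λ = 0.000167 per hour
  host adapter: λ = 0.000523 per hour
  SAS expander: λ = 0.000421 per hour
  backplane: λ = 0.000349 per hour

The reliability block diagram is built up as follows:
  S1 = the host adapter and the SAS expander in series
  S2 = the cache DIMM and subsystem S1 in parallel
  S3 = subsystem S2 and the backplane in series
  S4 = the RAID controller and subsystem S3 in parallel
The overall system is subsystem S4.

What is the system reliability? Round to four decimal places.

R(RAID controller) = exp(−0.000549 × 500) = 0.759952
R(cache DIMM) = exp(−0.000167 × 500) = 0.919891
R(host adapter) = exp(−0.000523 × 500) = 0.769896
R(SAS expander) = exp(−0.000421 × 500) = 0.810179
R(backplane) = exp(−0.000349 × 500) = 0.839877
Series (host adapter and SAS expander): 0.769896 × 0.810179 = 0.623754
Parallel (cache DIMM and [0.623754]): 1 − (1 − 0.919891)(1 − 0.623754) = 0.969859
Series ([0.969859] and backplane): 0.969859 × 0.839877 = 0.814562
Parallel (RAID controller and [0.814562]): 1 − (1 − 0.759952)(1 − 0.814562) = 0.9555

0.9555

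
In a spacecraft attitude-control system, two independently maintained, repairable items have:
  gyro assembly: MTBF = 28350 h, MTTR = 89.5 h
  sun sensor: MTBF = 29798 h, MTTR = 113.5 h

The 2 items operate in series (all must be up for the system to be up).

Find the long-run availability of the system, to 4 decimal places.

A(gyro assembly) = MTBF/(MTBF+MTTR) = 28350/(28350+89.5) = 0.996853
A(sun sensor) = MTBF/(MTBF+MTTR) = 29798/(29798+113.5) = 0.996205
Series availability: 0.996853 × 0.996205 = 0.9931

0.9931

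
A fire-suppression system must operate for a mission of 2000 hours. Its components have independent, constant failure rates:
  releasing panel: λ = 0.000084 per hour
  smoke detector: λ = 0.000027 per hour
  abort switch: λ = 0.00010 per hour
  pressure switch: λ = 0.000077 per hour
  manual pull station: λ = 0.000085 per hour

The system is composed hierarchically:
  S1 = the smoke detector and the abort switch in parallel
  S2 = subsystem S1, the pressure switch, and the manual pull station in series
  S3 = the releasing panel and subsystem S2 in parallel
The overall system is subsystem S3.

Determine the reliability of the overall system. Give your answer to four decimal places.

0.9561

R(releasing panel) = exp(−0.000084 × 2000) = 0.845354
R(smoke detector) = exp(−0.000027 × 2000) = 0.947432
R(abort switch) = exp(−0.00010 × 2000) = 0.818731
R(pressure switch) = exp(−0.000077 × 2000) = 0.857272
R(manual pull station) = exp(−0.000085 × 2000) = 0.843665
Parallel (smoke detector and abort switch): 1 − (1 − 0.947432)(1 − 0.818731) = 0.990471
Series ([0.990471], pressure switch, and manual pull station): 0.990471 × 0.857272 × 0.843665 = 0.716359
Parallel (releasing panel and [0.716359]): 1 − (1 − 0.845354)(1 − 0.716359) = 0.9561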